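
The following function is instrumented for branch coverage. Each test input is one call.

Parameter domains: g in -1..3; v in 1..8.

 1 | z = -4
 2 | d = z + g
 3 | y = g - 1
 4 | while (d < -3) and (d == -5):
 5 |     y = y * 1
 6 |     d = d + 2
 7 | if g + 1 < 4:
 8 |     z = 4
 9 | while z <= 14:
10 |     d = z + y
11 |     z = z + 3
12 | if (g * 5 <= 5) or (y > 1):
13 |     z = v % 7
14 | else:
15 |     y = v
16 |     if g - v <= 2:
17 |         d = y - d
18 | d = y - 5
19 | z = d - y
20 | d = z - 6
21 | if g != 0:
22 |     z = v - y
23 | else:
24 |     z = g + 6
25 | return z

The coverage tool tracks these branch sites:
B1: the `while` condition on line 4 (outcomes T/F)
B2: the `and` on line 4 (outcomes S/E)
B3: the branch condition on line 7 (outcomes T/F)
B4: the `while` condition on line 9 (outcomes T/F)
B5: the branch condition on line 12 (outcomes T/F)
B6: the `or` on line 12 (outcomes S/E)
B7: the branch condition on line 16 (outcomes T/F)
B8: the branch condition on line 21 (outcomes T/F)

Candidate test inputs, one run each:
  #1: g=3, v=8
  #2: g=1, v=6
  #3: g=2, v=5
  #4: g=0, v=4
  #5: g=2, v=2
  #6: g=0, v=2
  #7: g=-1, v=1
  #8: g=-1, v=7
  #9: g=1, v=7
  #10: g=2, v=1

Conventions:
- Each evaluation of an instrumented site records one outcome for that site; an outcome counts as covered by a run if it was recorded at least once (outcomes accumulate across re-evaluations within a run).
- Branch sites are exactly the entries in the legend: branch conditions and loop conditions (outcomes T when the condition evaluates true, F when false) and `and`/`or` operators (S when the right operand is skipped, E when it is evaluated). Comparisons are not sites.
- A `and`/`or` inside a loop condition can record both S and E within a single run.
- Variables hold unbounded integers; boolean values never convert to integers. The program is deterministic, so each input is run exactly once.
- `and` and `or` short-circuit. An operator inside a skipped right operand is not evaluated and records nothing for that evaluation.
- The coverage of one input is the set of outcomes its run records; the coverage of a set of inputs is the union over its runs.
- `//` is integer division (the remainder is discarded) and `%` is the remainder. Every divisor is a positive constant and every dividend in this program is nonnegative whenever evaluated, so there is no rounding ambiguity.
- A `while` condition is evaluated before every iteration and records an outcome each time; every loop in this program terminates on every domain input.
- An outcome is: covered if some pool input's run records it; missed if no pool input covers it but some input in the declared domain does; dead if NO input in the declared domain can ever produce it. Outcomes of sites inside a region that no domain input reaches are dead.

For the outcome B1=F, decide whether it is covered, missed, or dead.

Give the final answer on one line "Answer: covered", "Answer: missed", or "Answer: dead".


B1=F is recorded by pool input(s) 1, 2, 3, 4, 5, 6, 7, 8, 9, 10 -> covered
Answer: covered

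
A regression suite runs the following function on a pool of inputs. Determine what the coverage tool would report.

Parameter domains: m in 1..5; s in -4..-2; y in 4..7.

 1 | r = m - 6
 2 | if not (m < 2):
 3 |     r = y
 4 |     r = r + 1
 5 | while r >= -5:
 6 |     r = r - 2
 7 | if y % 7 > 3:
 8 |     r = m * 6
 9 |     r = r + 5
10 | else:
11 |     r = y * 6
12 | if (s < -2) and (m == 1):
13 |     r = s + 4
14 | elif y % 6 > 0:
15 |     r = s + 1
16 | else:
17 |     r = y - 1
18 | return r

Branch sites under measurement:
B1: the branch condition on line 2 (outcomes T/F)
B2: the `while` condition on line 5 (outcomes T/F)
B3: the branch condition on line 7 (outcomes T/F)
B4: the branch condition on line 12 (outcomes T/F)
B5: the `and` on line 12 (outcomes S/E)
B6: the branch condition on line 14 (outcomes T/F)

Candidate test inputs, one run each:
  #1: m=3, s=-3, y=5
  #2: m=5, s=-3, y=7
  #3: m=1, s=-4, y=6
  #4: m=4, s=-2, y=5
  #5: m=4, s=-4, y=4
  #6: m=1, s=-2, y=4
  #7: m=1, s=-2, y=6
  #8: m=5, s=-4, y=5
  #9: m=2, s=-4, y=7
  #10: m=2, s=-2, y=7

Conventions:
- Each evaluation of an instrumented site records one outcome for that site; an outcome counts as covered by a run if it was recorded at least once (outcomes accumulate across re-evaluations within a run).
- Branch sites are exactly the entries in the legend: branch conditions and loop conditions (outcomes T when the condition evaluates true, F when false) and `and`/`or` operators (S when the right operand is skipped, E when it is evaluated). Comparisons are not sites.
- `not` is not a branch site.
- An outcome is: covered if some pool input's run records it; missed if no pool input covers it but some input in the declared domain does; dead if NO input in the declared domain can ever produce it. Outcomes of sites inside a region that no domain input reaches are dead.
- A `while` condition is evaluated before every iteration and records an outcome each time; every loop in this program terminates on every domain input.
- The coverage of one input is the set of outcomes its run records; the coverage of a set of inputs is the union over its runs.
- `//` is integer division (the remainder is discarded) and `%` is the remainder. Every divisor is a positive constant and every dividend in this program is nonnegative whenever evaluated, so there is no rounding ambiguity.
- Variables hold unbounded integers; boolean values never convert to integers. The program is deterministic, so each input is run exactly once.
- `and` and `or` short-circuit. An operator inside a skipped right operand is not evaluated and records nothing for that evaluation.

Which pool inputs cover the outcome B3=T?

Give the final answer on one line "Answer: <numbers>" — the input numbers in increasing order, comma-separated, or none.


input #1 (m=3, s=-3, y=5): covers B3=T
input #2 (m=5, s=-3, y=7): misses B3=T
input #3 (m=1, s=-4, y=6): covers B3=T
input #4 (m=4, s=-2, y=5): covers B3=T
input #5 (m=4, s=-4, y=4): covers B3=T
input #6 (m=1, s=-2, y=4): covers B3=T
input #7 (m=1, s=-2, y=6): covers B3=T
input #8 (m=5, s=-4, y=5): covers B3=T
input #9 (m=2, s=-4, y=7): misses B3=T
input #10 (m=2, s=-2, y=7): misses B3=T
Answer: 1, 3, 4, 5, 6, 7, 8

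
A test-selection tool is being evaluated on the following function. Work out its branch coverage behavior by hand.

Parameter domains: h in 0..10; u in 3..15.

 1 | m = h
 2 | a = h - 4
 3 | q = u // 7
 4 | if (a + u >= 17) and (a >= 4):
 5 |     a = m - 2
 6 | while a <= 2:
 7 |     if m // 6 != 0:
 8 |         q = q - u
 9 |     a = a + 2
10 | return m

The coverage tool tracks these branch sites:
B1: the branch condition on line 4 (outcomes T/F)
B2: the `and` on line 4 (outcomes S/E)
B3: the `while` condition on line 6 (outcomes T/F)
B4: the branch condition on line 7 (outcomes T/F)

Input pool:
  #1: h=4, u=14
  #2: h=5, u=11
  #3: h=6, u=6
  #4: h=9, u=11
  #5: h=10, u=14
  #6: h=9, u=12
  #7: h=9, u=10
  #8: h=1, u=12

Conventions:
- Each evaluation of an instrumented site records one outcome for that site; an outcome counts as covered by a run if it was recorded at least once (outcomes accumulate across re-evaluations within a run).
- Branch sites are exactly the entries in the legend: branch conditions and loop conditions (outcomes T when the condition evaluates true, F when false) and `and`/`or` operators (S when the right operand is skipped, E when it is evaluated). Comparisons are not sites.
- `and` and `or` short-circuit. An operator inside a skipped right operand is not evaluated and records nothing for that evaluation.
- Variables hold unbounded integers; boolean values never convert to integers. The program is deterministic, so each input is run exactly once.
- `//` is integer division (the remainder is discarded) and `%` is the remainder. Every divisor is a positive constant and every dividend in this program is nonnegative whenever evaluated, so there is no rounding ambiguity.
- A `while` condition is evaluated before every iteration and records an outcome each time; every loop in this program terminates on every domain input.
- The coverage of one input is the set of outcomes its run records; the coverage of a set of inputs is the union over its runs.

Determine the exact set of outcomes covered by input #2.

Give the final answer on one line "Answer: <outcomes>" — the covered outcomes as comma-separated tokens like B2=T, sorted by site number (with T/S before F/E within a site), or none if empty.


Tracing the run of input #2 (h=5, u=11):
  B2->S, B1->F, B3->T, B4->F, B3->F
deduplicating events, the covered set is: B1=F, B2=S, B3=T, B3=F, B4=F
Answer: B1=F, B2=S, B3=T, B3=F, B4=F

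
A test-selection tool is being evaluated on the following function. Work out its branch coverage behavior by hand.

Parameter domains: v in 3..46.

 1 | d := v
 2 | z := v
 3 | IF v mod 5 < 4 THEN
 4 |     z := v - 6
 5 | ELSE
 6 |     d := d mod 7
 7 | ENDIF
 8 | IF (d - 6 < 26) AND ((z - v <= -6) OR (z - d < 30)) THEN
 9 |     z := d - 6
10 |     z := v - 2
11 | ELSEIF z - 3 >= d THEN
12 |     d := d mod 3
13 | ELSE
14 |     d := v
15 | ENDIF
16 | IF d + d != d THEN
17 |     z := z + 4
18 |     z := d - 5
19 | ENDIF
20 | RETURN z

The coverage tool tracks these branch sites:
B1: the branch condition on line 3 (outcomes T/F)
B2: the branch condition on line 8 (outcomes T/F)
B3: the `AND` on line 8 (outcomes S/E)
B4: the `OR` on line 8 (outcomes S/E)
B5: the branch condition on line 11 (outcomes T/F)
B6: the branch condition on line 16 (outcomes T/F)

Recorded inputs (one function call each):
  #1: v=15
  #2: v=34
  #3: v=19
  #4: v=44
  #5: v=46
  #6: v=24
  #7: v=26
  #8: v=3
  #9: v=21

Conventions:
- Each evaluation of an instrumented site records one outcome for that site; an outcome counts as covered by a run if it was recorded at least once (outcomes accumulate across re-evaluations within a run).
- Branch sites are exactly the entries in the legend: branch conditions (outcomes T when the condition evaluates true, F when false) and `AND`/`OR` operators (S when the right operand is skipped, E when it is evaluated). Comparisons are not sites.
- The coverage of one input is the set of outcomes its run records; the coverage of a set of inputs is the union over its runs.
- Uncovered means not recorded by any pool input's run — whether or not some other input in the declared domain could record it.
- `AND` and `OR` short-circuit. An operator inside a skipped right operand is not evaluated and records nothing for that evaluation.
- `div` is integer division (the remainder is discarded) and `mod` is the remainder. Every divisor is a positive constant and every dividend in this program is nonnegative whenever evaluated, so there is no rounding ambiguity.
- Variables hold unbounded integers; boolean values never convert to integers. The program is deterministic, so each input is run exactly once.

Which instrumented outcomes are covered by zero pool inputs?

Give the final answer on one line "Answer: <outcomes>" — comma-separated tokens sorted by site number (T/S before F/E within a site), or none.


input #1 (v=15): covers B1=T, B2=T, B3=E, B4=S, B6=T
input #2 (v=34): covers B1=F, B2=T, B3=E, B4=E, B6=T
input #3 (v=19): covers B1=F, B2=T, B3=E, B4=E, B6=T
input #4 (v=44): covers B1=F, B2=F, B3=E, B4=E, B5=T, B6=T
input #5 (v=46): covers B1=T, B2=F, B3=S, B5=F, B6=T
input #6 (v=24): covers B1=F, B2=T, B3=E, B4=E, B6=T
input #7 (v=26): covers B1=T, B2=T, B3=E, B4=S, B6=T
input #8 (v=3): covers B1=T, B2=T, B3=E, B4=S, B6=T
input #9 (v=21): covers B1=T, B2=T, B3=E, B4=S, B6=T
union over the pool: B1=T, B1=F, B2=T, B2=F, B3=S, B3=E, B4=S, B4=E, B5=T, B5=F, B6=T
uncovered (1 of 12): B6=F
Answer: B6=F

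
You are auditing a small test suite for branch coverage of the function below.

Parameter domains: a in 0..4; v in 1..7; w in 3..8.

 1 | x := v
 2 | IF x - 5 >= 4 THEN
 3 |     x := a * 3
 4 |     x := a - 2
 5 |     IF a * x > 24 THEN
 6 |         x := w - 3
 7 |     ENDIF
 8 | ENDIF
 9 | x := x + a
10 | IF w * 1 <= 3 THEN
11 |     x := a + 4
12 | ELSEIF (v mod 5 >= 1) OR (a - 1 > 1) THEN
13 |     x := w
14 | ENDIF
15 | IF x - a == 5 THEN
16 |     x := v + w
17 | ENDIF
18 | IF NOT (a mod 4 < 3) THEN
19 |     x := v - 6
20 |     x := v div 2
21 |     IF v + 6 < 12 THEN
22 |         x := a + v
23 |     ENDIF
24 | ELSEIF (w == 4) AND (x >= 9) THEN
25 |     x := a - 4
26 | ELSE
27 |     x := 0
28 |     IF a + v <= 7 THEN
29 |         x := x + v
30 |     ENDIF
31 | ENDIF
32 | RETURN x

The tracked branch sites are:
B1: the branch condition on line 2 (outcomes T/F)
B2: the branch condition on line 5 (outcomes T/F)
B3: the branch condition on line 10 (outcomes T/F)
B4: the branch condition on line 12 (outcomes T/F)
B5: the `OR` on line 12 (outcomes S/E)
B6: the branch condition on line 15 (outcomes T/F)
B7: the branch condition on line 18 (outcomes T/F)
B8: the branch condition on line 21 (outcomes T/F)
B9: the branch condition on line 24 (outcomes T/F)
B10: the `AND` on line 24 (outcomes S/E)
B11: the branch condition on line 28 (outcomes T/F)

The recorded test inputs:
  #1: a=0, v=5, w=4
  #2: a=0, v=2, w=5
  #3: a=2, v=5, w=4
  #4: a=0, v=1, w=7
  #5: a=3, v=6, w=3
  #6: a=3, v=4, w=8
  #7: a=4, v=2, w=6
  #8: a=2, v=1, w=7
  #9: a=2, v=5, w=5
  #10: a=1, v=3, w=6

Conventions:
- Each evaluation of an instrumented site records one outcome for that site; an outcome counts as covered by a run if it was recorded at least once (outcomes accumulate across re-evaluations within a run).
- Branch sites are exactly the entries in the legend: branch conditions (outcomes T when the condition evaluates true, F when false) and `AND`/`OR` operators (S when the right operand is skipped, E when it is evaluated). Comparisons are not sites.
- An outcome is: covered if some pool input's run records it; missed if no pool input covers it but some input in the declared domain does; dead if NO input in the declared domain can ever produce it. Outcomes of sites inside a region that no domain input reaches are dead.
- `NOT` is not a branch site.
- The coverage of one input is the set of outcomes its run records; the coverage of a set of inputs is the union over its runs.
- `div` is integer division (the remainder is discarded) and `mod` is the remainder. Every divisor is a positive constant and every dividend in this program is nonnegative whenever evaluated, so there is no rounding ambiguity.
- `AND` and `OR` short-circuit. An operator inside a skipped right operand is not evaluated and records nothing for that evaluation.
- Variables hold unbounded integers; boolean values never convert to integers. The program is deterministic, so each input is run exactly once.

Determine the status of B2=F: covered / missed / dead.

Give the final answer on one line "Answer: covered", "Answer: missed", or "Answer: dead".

no pool input records B2=F
checking all 210 inputs in the declared domain: B2=F is never recorded -> dead

Answer: dead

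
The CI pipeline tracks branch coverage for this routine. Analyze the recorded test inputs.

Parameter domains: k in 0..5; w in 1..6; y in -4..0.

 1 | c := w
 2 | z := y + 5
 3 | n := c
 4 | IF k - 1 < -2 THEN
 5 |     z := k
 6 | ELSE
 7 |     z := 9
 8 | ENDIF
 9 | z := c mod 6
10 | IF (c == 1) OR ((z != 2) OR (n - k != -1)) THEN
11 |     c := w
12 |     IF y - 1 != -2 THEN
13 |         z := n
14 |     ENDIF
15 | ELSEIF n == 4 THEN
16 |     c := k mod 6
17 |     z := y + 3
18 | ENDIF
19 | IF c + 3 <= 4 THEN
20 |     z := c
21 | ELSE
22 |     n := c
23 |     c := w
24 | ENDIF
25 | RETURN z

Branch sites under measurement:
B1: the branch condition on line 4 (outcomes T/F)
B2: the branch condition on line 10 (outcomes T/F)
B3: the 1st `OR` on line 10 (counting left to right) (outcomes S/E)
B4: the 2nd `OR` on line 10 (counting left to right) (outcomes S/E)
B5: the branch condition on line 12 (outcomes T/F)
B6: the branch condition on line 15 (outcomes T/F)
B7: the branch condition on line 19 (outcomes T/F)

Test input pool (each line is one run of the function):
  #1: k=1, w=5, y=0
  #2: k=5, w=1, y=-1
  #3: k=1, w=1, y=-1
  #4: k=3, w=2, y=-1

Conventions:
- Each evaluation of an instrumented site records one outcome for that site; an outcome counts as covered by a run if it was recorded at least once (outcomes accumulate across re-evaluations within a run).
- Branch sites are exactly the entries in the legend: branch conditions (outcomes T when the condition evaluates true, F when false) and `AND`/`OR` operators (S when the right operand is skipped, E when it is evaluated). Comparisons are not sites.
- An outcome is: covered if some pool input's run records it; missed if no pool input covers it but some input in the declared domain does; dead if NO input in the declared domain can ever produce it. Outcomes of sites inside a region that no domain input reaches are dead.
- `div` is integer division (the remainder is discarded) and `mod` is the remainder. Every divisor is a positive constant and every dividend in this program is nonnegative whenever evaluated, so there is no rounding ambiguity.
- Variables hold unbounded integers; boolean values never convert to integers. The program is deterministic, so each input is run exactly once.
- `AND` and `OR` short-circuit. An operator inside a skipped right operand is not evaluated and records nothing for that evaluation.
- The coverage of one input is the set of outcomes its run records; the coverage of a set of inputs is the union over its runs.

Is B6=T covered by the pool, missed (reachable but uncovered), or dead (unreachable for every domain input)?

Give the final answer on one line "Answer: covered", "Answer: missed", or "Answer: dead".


no pool input records B6=T
checking all 180 inputs in the declared domain: B6=T is never recorded -> dead
Answer: dead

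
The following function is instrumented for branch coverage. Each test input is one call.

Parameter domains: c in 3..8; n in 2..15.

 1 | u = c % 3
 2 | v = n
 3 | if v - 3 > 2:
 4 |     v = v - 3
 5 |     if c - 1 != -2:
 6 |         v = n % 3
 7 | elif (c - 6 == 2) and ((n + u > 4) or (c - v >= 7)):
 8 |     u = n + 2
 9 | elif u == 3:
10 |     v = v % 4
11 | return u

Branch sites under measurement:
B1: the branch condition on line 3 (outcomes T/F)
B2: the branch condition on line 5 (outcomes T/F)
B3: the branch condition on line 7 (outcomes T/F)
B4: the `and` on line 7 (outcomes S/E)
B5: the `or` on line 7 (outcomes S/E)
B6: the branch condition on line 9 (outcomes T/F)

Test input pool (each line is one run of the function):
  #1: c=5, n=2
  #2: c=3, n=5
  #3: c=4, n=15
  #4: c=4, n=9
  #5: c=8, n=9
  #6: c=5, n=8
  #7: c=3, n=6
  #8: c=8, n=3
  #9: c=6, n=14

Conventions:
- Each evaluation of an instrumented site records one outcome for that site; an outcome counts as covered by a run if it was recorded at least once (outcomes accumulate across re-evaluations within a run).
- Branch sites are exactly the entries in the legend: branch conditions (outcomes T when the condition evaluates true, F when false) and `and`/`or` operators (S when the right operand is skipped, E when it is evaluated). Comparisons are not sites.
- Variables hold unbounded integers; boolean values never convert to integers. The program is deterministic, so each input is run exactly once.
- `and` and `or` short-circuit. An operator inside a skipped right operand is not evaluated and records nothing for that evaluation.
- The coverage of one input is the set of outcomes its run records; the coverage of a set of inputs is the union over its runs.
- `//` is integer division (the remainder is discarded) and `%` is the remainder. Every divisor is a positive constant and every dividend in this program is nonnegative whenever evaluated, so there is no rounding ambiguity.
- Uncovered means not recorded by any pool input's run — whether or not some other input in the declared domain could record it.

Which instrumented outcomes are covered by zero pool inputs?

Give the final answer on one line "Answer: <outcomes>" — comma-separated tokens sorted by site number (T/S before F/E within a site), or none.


test 1 (c=5, n=2) fires B1->F, B4->S, B3->F, B6->F; hits B1=F, B3=F, B4=S, B6=F
test 2 (c=3, n=5) fires B1->F, B4->S, B3->F, B6->F; hits B1=F, B3=F, B4=S, B6=F
test 3 (c=4, n=15) fires B1->T, B2->T; hits B1=T, B2=T
test 4 (c=4, n=9) fires B1->T, B2->T; hits B1=T, B2=T
test 5 (c=8, n=9) fires B1->T, B2->T; hits B1=T, B2=T
test 6 (c=5, n=8) fires B1->T, B2->T; hits B1=T, B2=T
test 7 (c=3, n=6) fires B1->T, B2->T; hits B1=T, B2=T
test 8 (c=8, n=3) fires B1->F, B4->E, B5->S, B3->T; hits B1=F, B3=T, B4=E, B5=S
test 9 (c=6, n=14) fires B1->T, B2->T; hits B1=T, B2=T
union over the pool: B1=T, B1=F, B2=T, B3=T, B3=F, B4=S, B4=E, B5=S, B6=F
uncovered (3 of 12): B2=F, B5=E, B6=T
Answer: B2=F, B5=E, B6=T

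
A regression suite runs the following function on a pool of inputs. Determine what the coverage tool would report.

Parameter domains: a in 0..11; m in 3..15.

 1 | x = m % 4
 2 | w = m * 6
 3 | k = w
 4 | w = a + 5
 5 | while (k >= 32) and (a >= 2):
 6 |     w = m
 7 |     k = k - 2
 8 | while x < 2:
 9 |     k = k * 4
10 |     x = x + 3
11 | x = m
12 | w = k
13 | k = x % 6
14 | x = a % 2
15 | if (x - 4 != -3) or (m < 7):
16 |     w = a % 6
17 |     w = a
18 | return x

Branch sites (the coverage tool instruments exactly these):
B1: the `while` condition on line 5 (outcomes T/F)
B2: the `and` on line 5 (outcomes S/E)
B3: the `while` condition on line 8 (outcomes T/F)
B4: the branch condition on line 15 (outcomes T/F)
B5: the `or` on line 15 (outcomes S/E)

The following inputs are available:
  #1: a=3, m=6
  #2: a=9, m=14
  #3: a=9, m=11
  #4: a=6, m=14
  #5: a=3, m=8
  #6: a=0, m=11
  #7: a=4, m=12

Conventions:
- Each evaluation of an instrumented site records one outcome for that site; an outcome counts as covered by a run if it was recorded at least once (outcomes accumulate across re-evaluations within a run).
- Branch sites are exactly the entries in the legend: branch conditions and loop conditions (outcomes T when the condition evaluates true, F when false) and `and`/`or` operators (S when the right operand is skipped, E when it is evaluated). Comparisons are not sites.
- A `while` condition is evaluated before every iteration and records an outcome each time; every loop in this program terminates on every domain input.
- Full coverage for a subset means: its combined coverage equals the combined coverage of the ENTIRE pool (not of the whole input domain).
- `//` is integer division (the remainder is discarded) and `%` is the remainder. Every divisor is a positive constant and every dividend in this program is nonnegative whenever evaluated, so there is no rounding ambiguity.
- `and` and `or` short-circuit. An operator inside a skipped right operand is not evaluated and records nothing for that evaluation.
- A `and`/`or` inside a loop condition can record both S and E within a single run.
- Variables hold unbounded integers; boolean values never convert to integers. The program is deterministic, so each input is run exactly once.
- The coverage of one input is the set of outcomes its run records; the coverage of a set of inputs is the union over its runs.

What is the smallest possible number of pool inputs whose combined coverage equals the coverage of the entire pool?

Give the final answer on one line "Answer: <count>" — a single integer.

input #1 (a=3, m=6): covers B1=T, B1=F, B2=S, B2=E, B3=F, B4=T, B5=E
input #2 (a=9, m=14): covers B1=T, B1=F, B2=S, B2=E, B3=F, B4=F, B5=E
input #3 (a=9, m=11): covers B1=T, B1=F, B2=S, B2=E, B3=F, B4=F, B5=E
input #4 (a=6, m=14): covers B1=T, B1=F, B2=S, B2=E, B3=F, B4=T, B5=S
input #5 (a=3, m=8): covers B1=T, B1=F, B2=S, B2=E, B3=T, B3=F, B4=F, B5=E
input #6 (a=0, m=11): covers B1=F, B2=E, B3=F, B4=T, B5=S
input #7 (a=4, m=12): covers B1=T, B1=F, B2=S, B2=E, B3=T, B3=F, B4=T, B5=S
together the pool reaches 10 outcomes: B1=T, B1=F, B2=S, B2=E, B3=T, B3=F, B4=T, B4=F, B5=S, B5=E
size 1 is not enough: best union over all size-1 subsets is 8/10
the canonical winner is {2, 7}: size 2, full 10-outcome coverage, earliest index list among size-2 covers

Answer: 2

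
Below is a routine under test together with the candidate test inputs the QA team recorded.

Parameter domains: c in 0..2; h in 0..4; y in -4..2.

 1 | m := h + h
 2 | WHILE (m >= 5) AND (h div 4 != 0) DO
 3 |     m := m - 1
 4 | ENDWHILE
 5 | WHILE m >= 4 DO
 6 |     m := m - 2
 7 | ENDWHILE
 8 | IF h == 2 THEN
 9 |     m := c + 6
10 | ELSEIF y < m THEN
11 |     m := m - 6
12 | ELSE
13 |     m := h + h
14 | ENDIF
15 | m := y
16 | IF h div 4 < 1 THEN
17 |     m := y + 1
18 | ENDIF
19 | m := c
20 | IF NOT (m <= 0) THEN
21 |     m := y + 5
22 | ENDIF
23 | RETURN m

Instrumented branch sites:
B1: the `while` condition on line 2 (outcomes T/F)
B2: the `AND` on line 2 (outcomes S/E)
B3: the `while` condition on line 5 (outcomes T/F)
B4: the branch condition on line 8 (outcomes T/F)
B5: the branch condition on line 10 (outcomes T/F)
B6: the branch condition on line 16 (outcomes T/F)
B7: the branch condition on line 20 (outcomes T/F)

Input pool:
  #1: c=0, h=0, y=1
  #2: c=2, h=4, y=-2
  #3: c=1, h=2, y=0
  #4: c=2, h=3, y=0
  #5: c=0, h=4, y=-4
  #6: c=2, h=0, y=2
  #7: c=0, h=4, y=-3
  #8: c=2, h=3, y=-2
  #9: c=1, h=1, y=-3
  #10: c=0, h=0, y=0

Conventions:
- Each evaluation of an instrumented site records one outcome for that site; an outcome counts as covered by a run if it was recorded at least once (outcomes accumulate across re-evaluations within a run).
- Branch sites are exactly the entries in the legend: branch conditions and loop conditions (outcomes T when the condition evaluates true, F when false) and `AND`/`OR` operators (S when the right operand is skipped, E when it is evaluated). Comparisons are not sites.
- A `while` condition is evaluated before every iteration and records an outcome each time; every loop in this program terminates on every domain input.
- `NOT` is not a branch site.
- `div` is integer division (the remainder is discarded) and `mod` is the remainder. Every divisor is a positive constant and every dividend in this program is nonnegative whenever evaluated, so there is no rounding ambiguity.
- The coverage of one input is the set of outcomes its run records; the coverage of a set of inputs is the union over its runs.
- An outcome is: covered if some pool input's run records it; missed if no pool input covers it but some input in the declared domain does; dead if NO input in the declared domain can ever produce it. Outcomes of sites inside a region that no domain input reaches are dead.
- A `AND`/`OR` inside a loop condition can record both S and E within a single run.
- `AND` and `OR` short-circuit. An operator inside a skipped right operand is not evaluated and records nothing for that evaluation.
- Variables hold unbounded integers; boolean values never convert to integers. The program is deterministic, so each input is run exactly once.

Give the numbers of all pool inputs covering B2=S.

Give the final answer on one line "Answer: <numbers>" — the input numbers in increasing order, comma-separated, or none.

input #1 (c=0, h=0, y=1): produces B2=S
input #2 (c=2, h=4, y=-2): produces B2=S
input #3 (c=1, h=2, y=0): produces B2=S
input #4 (c=2, h=3, y=0): does not produce B2=S
input #5 (c=0, h=4, y=-4): produces B2=S
input #6 (c=2, h=0, y=2): produces B2=S
input #7 (c=0, h=4, y=-3): produces B2=S
input #8 (c=2, h=3, y=-2): does not produce B2=S
input #9 (c=1, h=1, y=-3): produces B2=S
input #10 (c=0, h=0, y=0): produces B2=S

Answer: 1, 2, 3, 5, 6, 7, 9, 10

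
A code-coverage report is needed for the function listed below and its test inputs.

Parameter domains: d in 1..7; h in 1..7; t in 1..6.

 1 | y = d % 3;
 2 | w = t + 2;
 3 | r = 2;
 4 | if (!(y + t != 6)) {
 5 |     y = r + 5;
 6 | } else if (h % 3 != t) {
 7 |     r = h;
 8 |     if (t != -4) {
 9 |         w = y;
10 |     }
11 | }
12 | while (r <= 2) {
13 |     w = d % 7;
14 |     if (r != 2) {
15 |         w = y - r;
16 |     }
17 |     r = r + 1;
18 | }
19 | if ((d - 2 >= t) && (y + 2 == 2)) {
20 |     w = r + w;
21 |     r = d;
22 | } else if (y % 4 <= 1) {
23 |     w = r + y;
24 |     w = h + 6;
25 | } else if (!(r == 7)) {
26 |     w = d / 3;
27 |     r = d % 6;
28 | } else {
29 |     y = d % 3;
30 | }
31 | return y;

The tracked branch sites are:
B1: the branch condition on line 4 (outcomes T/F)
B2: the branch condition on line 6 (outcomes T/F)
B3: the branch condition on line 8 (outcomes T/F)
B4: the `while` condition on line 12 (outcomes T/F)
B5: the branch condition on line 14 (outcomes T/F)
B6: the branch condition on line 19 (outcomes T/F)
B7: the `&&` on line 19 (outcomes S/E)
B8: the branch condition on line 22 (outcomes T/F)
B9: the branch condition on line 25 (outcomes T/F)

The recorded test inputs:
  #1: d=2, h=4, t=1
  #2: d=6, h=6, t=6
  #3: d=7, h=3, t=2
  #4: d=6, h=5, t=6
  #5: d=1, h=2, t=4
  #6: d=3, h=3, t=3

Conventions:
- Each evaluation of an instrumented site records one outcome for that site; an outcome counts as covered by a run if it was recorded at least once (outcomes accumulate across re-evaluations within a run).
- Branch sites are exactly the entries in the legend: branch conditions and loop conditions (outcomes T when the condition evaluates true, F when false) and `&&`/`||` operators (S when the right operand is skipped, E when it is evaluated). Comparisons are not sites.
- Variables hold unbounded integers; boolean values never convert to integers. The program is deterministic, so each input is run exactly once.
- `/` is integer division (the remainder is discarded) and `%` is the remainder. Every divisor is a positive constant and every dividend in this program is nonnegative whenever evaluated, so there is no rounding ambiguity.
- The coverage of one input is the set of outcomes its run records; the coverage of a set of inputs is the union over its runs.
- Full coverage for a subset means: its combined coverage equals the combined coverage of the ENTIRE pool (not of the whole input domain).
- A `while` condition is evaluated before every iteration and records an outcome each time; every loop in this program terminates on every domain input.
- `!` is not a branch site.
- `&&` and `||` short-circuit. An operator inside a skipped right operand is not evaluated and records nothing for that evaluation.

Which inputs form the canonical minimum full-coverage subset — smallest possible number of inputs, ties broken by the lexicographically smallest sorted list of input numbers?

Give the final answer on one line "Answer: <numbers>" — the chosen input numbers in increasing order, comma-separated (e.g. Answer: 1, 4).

#1 (d=2, h=4, t=1) -> covered: B1=F, B2=F, B4=T, B4=F, B5=F, B6=F, B7=S, B8=F, B9=T
#2 (d=6, h=6, t=6) -> covered: B1=T, B4=T, B4=F, B5=F, B6=F, B7=S, B8=F, B9=T
#3 (d=7, h=3, t=2) -> covered: B1=F, B2=T, B3=T, B4=F, B6=F, B7=E, B8=T
#4 (d=6, h=5, t=6) -> covered: B1=T, B4=T, B4=F, B5=F, B6=F, B7=S, B8=F, B9=T
#5 (d=1, h=2, t=4) -> covered: B1=F, B2=T, B3=T, B4=T, B4=F, B5=F, B6=F, B7=S, B8=T
#6 (d=3, h=3, t=3) -> covered: B1=F, B2=T, B3=T, B4=F, B6=F, B7=S, B8=T
the full pool covers 14 outcomes: B1=T, B1=F, B2=T, B2=F, B3=T, B4=T, B4=F, B5=F, B6=F, B7=S, B7=E, B8=T, B8=F, B9=T
checked all size-1 subsets: none covers 14 outcomes (max 9/14)
checked all size-2 subsets: none covers 14 outcomes (max 13/14)
size 3: inputs {1, 2, 3} cover all 14 outcomes, and no lexicographically smaller subset of this size does

Answer: 1, 2, 3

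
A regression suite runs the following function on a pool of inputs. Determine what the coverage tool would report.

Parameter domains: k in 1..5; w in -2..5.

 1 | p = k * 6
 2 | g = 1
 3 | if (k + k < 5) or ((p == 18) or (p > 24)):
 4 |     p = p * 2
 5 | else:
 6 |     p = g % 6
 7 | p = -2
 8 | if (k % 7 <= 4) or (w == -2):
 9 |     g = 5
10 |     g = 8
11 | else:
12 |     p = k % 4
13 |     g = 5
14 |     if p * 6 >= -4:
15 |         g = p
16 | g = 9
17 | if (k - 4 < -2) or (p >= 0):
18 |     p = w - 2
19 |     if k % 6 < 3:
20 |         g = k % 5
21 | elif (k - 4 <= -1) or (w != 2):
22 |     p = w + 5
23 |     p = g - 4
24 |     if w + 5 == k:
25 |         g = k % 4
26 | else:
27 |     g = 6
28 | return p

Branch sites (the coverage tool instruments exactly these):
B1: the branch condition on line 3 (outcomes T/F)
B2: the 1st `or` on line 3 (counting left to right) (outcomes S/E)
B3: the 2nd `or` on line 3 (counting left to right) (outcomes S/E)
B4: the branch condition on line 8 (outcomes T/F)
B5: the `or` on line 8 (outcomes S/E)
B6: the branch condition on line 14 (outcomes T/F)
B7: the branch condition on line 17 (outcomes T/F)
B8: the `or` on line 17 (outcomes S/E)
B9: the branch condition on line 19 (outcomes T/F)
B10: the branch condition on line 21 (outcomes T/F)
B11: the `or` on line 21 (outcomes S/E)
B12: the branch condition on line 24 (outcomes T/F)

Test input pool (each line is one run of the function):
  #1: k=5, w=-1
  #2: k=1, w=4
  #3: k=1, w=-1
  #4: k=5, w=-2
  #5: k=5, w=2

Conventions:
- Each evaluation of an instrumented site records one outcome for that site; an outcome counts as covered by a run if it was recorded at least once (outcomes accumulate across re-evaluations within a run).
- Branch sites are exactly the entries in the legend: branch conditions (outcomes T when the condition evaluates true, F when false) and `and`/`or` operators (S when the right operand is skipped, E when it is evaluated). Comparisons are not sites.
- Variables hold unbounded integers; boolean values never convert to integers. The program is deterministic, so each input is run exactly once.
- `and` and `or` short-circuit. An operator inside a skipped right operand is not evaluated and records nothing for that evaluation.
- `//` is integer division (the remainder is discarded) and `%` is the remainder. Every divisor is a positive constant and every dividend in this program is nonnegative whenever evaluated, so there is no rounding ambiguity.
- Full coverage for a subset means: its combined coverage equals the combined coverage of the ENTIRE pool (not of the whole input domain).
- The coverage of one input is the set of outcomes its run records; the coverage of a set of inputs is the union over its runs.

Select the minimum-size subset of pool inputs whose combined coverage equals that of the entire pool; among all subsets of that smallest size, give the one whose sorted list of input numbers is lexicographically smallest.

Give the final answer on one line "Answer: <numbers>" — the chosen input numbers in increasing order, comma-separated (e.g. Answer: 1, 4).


input #1 (k=5, w=-1): covers B1=T, B2=E, B3=E, B4=F, B5=E, B6=T, B7=T, B8=E, B9=F
input #2 (k=1, w=4): covers B1=T, B2=S, B4=T, B5=S, B7=T, B8=S, B9=T
input #3 (k=1, w=-1): covers B1=T, B2=S, B4=T, B5=S, B7=T, B8=S, B9=T
input #4 (k=5, w=-2): covers B1=T, B2=E, B3=E, B4=T, B5=E, B7=F, B8=E, B10=T, B11=E, B12=F
input #5 (k=5, w=2): covers B1=T, B2=E, B3=E, B4=F, B5=E, B6=T, B7=T, B8=E, B9=F
together the pool reaches 18 outcomes: B1=T, B2=S, B2=E, B3=E, B4=T, B4=F, B5=S, B5=E, B6=T, B7=T, B7=F, B8=S, B8=E, B9=T, B9=F, B10=T, B11=E, B12=F
no size-1 subset reaches all 18 outcomes (best union: 10/18)
no size-2 subset reaches all 18 outcomes (best union: 15/18)
inputs {1, 2, 4} (size 3) cover everything; no size-3 subset with a lexicographically smaller index list covers all 18
Answer: 1, 2, 4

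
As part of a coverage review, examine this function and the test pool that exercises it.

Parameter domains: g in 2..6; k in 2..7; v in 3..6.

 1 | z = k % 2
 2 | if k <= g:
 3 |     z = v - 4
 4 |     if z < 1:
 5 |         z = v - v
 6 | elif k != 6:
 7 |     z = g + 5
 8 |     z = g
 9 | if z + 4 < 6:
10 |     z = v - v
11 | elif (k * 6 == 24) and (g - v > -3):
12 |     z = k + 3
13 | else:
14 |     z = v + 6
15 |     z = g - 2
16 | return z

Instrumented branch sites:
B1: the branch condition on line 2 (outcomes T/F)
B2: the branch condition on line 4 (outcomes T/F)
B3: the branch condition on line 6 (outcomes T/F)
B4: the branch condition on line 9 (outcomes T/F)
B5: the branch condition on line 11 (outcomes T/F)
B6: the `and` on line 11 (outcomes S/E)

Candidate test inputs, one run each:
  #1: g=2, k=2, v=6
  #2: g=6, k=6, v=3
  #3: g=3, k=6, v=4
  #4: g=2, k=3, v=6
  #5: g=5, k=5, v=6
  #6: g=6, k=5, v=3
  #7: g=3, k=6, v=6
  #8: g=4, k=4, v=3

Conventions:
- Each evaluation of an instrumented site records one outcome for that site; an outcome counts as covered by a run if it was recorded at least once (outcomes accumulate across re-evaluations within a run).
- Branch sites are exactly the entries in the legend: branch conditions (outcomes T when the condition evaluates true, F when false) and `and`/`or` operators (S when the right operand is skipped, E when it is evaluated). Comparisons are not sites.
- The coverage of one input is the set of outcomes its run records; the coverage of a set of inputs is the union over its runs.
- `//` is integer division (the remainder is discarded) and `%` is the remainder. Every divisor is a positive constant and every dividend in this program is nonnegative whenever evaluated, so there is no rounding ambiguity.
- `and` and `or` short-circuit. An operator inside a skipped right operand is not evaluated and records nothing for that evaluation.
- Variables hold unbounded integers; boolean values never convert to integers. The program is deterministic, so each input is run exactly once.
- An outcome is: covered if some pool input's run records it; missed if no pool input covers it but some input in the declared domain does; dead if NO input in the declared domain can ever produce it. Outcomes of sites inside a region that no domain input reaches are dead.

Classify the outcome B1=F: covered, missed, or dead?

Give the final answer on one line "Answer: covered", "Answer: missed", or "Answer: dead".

B1=F is recorded by pool input(s) 3, 4, 7 -> covered

Answer: covered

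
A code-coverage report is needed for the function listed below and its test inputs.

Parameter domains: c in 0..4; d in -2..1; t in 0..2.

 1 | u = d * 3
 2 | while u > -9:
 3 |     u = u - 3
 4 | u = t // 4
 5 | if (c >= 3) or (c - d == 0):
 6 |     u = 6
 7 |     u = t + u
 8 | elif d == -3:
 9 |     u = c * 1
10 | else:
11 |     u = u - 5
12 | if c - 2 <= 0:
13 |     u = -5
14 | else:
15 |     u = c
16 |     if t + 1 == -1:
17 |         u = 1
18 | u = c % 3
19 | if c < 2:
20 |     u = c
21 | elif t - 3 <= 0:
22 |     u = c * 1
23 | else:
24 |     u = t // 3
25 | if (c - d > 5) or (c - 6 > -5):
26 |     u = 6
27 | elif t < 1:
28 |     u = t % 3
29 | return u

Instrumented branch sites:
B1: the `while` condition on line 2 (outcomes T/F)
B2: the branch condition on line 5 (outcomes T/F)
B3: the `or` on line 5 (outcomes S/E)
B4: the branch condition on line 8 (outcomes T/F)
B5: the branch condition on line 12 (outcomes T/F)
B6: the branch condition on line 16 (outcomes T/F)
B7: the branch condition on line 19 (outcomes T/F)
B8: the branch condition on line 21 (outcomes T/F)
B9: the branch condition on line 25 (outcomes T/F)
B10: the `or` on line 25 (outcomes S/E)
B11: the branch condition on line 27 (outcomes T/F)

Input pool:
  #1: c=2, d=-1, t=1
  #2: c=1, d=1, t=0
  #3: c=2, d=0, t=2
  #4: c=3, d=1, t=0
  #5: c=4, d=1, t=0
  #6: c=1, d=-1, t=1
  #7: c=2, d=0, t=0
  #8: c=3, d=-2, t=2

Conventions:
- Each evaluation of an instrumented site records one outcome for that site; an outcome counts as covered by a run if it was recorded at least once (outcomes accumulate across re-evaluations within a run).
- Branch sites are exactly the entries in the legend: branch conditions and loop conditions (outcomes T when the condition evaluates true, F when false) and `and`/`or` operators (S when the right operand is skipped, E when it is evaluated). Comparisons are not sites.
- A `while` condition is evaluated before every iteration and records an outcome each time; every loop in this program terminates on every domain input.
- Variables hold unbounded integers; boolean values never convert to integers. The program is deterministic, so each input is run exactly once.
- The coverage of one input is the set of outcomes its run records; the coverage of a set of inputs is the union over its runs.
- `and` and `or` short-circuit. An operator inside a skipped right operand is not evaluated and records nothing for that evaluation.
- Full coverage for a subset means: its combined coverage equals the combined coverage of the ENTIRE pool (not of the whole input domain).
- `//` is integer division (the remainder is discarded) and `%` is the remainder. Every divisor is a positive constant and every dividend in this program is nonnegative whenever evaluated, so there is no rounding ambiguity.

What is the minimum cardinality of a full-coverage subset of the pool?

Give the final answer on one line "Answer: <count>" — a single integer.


test 1 (c=2, d=-1, t=1) fires B1->T, B1->T, B1->F, B3->E, B2->F, B4->F, B5->T, B7->F, B8->T, B10->E, B9->T; hits B1=T, B1=F, B2=F, B3=E, B4=F, B5=T, B7=F, B8=T, B9=T, B10=E
test 2 (c=1, d=1, t=0) fires B1->T, B1->T, B1->T, B1->T, B1->F, B3->E, B2->T, B5->T, B7->T, B10->E, B9->F, B11->T; hits B1=T, B1=F, B2=T, B3=E, B5=T, B7=T, B9=F, B10=E, B11=T
test 3 (c=2, d=0, t=2) fires B1->T, B1->T, B1->T, B1->F, B3->E, B2->F, B4->F, B5->T, B7->F, B8->T, B10->E, B9->T; hits B1=T, B1=F, B2=F, B3=E, B4=F, B5=T, B7=F, B8=T, B9=T, B10=E
test 4 (c=3, d=1, t=0) fires B1->T, B1->T, B1->T, B1->T, B1->F, B3->S, B2->T, B5->F, B6->F, B7->F, B8->T, B10->E, B9->T; hits B1=T, B1=F, B2=T, B3=S, B5=F, B6=F, B7=F, B8=T, B9=T, B10=E
test 5 (c=4, d=1, t=0) fires B1->T, B1->T, B1->T, B1->T, B1->F, B3->S, B2->T, B5->F, B6->F, B7->F, B8->T, B10->E, B9->T; hits B1=T, B1=F, B2=T, B3=S, B5=F, B6=F, B7=F, B8=T, B9=T, B10=E
test 6 (c=1, d=-1, t=1) fires B1->T, B1->T, B1->F, B3->E, B2->F, B4->F, B5->T, B7->T, B10->E, B9->F, B11->F; hits B1=T, B1=F, B2=F, B3=E, B4=F, B5=T, B7=T, B9=F, B10=E, B11=F
test 7 (c=2, d=0, t=0) fires B1->T, B1->T, B1->T, B1->F, B3->E, B2->F, B4->F, B5->T, B7->F, B8->T, B10->E, B9->T; hits B1=T, B1=F, B2=F, B3=E, B4=F, B5=T, B7=F, B8=T, B9=T, B10=E
test 8 (c=3, d=-2, t=2) fires B1->T, B1->F, B3->S, B2->T, B5->F, B6->F, B7->F, B8->T, B10->E, B9->T; hits B1=T, B1=F, B2=T, B3=S, B5=F, B6=F, B7=F, B8=T, B9=T, B10=E
together the pool reaches 18 outcomes: B1=T, B1=F, B2=T, B2=F, B3=S, B3=E, B4=F, B5=T, B5=F, B6=F, B7=T, B7=F, B8=T, B9=T, B9=F, B10=E, B11=T, B11=F
no size-1 subset reaches all 18 outcomes (best union: 10/18)
no size-2 subset reaches all 18 outcomes (best union: 17/18)
inputs {2, 4, 6} (size 3) cover everything; no size-3 subset with a lexicographically smaller index list covers all 18
Answer: 3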